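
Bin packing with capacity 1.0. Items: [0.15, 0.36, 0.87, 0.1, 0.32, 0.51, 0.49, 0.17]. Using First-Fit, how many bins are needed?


Place items sequentially using First-Fit:
  Item 0.15 -> new Bin 1
  Item 0.36 -> Bin 1 (now 0.51)
  Item 0.87 -> new Bin 2
  Item 0.1 -> Bin 1 (now 0.61)
  Item 0.32 -> Bin 1 (now 0.93)
  Item 0.51 -> new Bin 3
  Item 0.49 -> Bin 3 (now 1.0)
  Item 0.17 -> new Bin 4
Total bins used = 4

4


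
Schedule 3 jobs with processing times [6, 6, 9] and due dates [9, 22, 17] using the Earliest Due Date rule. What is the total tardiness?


Sort by due date (EDD order): [(6, 9), (9, 17), (6, 22)]
Compute completion times and tardiness:
  Job 1: p=6, d=9, C=6, tardiness=max(0,6-9)=0
  Job 2: p=9, d=17, C=15, tardiness=max(0,15-17)=0
  Job 3: p=6, d=22, C=21, tardiness=max(0,21-22)=0
Total tardiness = 0

0


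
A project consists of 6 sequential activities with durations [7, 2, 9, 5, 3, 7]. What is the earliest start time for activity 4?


Activity 4 starts after activities 1 through 3 complete.
Predecessor durations: [7, 2, 9]
ES = 7 + 2 + 9 = 18

18


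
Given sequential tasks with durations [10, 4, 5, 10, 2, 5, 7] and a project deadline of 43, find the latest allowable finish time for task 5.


LF(activity 5) = deadline - sum of successor durations
Successors: activities 6 through 7 with durations [5, 7]
Sum of successor durations = 12
LF = 43 - 12 = 31

31


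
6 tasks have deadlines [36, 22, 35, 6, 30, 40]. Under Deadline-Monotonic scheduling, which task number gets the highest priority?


Sort tasks by relative deadline (ascending):
  Task 4: deadline = 6
  Task 2: deadline = 22
  Task 5: deadline = 30
  Task 3: deadline = 35
  Task 1: deadline = 36
  Task 6: deadline = 40
Priority order (highest first): [4, 2, 5, 3, 1, 6]
Highest priority task = 4

4


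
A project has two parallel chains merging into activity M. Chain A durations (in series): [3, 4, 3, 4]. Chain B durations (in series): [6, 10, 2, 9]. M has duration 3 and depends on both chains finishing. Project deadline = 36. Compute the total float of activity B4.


Forward pass: ES(B4) = sum of predecessors on chain B = 18
EF = ES + duration = 18 + 9 = 27
Backward pass: LF(M) = deadline = 36; LS(M) = 36 - 3 = 33
LF(B4) = LS(M) - sum(successors on chain B) = 33 - 0 = 33
LS = LF - duration = 33 - 9 = 24
Total float = LS - ES = 24 - 18 = 6

6


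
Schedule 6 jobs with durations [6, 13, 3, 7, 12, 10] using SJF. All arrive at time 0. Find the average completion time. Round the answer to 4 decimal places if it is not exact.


SJF order (ascending): [3, 6, 7, 10, 12, 13]
Completion times:
  Job 1: burst=3, C=3
  Job 2: burst=6, C=9
  Job 3: burst=7, C=16
  Job 4: burst=10, C=26
  Job 5: burst=12, C=38
  Job 6: burst=13, C=51
Average completion = 143/6 = 23.8333

23.8333


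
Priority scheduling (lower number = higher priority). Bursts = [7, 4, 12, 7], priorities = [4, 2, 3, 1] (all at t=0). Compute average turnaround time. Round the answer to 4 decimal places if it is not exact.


Sort by priority (ascending = highest first):
Order: [(1, 7), (2, 4), (3, 12), (4, 7)]
Completion times:
  Priority 1, burst=7, C=7
  Priority 2, burst=4, C=11
  Priority 3, burst=12, C=23
  Priority 4, burst=7, C=30
Average turnaround = 71/4 = 17.75

17.75


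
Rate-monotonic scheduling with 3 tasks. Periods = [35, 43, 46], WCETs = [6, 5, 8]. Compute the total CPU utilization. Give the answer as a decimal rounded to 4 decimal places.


Compute individual utilizations (exact fractions):
  Task 1: C/T = 6/35 (approx. 0.1714)
  Task 2: C/T = 5/43 (approx. 0.1163)
  Task 3: C/T = 8/46 = 4/23 (approx. 0.1739)
Total utilization U = 6/35 + 5/43 + 4/23 = 15979/34615
Rounded to 4 decimal places: U = 0.4616
RM (Liu & Layland) bound for 3 tasks = 0.779763; compare with U = 15979/34615 (approx. 0.461621)
U <= bound, so schedulable by RM sufficient condition.

0.4616


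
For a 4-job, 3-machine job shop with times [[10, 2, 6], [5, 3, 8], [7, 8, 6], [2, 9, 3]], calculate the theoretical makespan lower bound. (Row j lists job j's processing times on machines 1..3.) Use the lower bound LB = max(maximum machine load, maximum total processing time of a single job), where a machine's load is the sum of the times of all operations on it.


Machine loads:
  Machine 1: 10 + 5 + 7 + 2 = 24
  Machine 2: 2 + 3 + 8 + 9 = 22
  Machine 3: 6 + 8 + 6 + 3 = 23
Max machine load = 24
Job totals:
  Job 1: 18
  Job 2: 16
  Job 3: 21
  Job 4: 14
Max job total = 21
Lower bound = max(24, 21) = 24

24


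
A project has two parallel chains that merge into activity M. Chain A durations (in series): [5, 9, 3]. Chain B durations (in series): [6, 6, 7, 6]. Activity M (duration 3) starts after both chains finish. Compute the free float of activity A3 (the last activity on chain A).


ES(A3) = sum of predecessors on chain A = 14
EF(A3) = ES + duration = 14 + 3 = 17
Successor of A3 is M. ES(M) = max(sum(A), sum(B)) = max(17, 25) = 25
Free float = ES(successor) - EF(current) = 25 - 17 = 8

8


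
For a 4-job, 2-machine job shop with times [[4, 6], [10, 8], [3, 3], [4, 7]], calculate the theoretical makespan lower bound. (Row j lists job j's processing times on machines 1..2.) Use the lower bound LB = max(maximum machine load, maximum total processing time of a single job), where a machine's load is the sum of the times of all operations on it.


Machine loads:
  Machine 1: 4 + 10 + 3 + 4 = 21
  Machine 2: 6 + 8 + 3 + 7 = 24
Max machine load = 24
Job totals:
  Job 1: 10
  Job 2: 18
  Job 3: 6
  Job 4: 11
Max job total = 18
Lower bound = max(24, 18) = 24

24


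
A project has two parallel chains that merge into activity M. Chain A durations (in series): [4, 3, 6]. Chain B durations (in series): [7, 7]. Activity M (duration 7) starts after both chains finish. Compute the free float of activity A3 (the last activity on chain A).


ES(A3) = sum of predecessors on chain A = 7
EF(A3) = ES + duration = 7 + 6 = 13
Successor of A3 is M. ES(M) = max(sum(A), sum(B)) = max(13, 14) = 14
Free float = ES(successor) - EF(current) = 14 - 13 = 1

1


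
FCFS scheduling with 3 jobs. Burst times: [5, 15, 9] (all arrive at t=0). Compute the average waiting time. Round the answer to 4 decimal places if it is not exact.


FCFS order (as given): [5, 15, 9]
Waiting times:
  Job 1: wait = 0
  Job 2: wait = 5
  Job 3: wait = 20
Sum of waiting times = 25
Average waiting time = 25/3 = 8.3333

8.3333


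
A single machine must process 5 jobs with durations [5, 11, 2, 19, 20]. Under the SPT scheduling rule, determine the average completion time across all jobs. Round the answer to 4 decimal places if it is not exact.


Sort jobs by processing time (SPT order): [2, 5, 11, 19, 20]
Compute completion times sequentially:
  Job 1: processing = 2, completes at 2
  Job 2: processing = 5, completes at 7
  Job 3: processing = 11, completes at 18
  Job 4: processing = 19, completes at 37
  Job 5: processing = 20, completes at 57
Sum of completion times = 121
Average completion time = 121/5 = 24.2

24.2


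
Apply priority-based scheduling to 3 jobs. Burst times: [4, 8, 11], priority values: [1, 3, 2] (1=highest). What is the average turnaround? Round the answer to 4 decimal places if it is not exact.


Sort by priority (ascending = highest first):
Order: [(1, 4), (2, 11), (3, 8)]
Completion times:
  Priority 1, burst=4, C=4
  Priority 2, burst=11, C=15
  Priority 3, burst=8, C=23
Average turnaround = 42/3 = 14.0

14.0


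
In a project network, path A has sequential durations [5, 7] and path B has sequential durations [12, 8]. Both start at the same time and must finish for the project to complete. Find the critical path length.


Path A total = 5 + 7 = 12
Path B total = 12 + 8 = 20
Critical path = longest path = max(12, 20) = 20

20


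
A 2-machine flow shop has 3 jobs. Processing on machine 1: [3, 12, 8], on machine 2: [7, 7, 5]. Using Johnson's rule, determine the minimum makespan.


Apply Johnson's rule:
  Group 1 (a <= b): [(1, 3, 7)]
  Group 2 (a > b): [(2, 12, 7), (3, 8, 5)]
Optimal job order: [1, 2, 3]
Schedule:
  Job 1: M1 done at 3, M2 done at 10
  Job 2: M1 done at 15, M2 done at 22
  Job 3: M1 done at 23, M2 done at 28
Makespan = 28

28


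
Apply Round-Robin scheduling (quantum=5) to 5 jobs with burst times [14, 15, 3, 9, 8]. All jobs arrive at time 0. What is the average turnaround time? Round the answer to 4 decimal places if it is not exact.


Time quantum = 5
Execution trace:
  J1 runs 5 units, time = 5
  J2 runs 5 units, time = 10
  J3 runs 3 units, time = 13
  J4 runs 5 units, time = 18
  J5 runs 5 units, time = 23
  J1 runs 5 units, time = 28
  J2 runs 5 units, time = 33
  J4 runs 4 units, time = 37
  J5 runs 3 units, time = 40
  J1 runs 4 units, time = 44
  J2 runs 5 units, time = 49
Finish times: [44, 49, 13, 37, 40]
Average turnaround = 183/5 = 36.6

36.6


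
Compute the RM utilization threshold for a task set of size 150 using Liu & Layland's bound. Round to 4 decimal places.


Compute 2^(1/150) = 1.0046316744
Subtract 1: 1.0046316744 - 1 = 0.0046316744
Multiply by n: 150 * 0.0046316744 = 0.6947511600
Round to 4 dp: 0.6948

0.6948


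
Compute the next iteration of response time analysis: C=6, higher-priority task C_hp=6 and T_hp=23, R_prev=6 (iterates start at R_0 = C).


R_next = C + ceil(R_prev / T_hp) * C_hp
ceil(6 / 23) = ceil(0.2609) = 1
Interference = 1 * 6 = 6
R_next = 6 + 6 = 12

12


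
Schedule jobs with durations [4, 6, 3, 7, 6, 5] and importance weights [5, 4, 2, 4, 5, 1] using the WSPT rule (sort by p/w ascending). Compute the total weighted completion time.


Compute p/w ratios and sort ascending (WSPT): [(4, 5), (6, 5), (6, 4), (3, 2), (7, 4), (5, 1)]
Compute weighted completion times:
  Job (p=4,w=5): C=4, w*C=5*4=20
  Job (p=6,w=5): C=10, w*C=5*10=50
  Job (p=6,w=4): C=16, w*C=4*16=64
  Job (p=3,w=2): C=19, w*C=2*19=38
  Job (p=7,w=4): C=26, w*C=4*26=104
  Job (p=5,w=1): C=31, w*C=1*31=31
Total weighted completion time = 307

307


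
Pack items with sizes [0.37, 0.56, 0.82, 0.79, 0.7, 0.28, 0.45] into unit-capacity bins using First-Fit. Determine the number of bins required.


Place items sequentially using First-Fit:
  Item 0.37 -> new Bin 1
  Item 0.56 -> Bin 1 (now 0.93)
  Item 0.82 -> new Bin 2
  Item 0.79 -> new Bin 3
  Item 0.7 -> new Bin 4
  Item 0.28 -> Bin 4 (now 0.98)
  Item 0.45 -> new Bin 5
Total bins used = 5

5


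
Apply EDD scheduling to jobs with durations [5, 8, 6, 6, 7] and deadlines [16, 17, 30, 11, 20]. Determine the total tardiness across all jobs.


Sort by due date (EDD order): [(6, 11), (5, 16), (8, 17), (7, 20), (6, 30)]
Compute completion times and tardiness:
  Job 1: p=6, d=11, C=6, tardiness=max(0,6-11)=0
  Job 2: p=5, d=16, C=11, tardiness=max(0,11-16)=0
  Job 3: p=8, d=17, C=19, tardiness=max(0,19-17)=2
  Job 4: p=7, d=20, C=26, tardiness=max(0,26-20)=6
  Job 5: p=6, d=30, C=32, tardiness=max(0,32-30)=2
Total tardiness = 10

10


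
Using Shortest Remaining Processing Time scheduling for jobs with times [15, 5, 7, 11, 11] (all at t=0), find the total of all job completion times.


Since all jobs arrive at t=0, SRPT equals SPT ordering.
SPT order: [5, 7, 11, 11, 15]
Completion times:
  Job 1: p=5, C=5
  Job 2: p=7, C=12
  Job 3: p=11, C=23
  Job 4: p=11, C=34
  Job 5: p=15, C=49
Total completion time = 5 + 12 + 23 + 34 + 49 = 123

123


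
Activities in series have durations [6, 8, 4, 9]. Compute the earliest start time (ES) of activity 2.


Activity 2 starts after activities 1 through 1 complete.
Predecessor durations: [6]
ES = 6 = 6

6


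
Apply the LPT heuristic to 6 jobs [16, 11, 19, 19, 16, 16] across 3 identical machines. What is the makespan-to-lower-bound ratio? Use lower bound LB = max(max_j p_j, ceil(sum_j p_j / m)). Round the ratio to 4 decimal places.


LPT order: [19, 19, 16, 16, 16, 11]
Machine loads after assignment: [35, 30, 32]
LPT makespan = 35
Lower bound = max(max_job, ceil(total/3)) = max(19, 33) = 33
Ratio = 35 / 33 = 1.0606

1.0606


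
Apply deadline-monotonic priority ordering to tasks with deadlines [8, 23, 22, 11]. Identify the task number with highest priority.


Sort tasks by relative deadline (ascending):
  Task 1: deadline = 8
  Task 4: deadline = 11
  Task 3: deadline = 22
  Task 2: deadline = 23
Priority order (highest first): [1, 4, 3, 2]
Highest priority task = 1

1


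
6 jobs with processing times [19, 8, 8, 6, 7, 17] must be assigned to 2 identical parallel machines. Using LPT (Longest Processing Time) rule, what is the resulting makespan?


Sort jobs in decreasing order (LPT): [19, 17, 8, 8, 7, 6]
Assign each job to the least loaded machine:
  Machine 1: jobs [19, 8, 6], load = 33
  Machine 2: jobs [17, 8, 7], load = 32
Makespan = max load = 33

33


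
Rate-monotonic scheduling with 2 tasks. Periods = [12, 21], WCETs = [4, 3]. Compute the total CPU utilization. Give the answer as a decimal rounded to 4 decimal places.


Compute individual utilizations (exact fractions):
  Task 1: C/T = 4/12 = 1/3 (approx. 0.3333)
  Task 2: C/T = 3/21 = 1/7 (approx. 0.1429)
Total utilization U = 1/3 + 1/7 = 10/21
Rounded to 4 decimal places: U = 0.4762
RM (Liu & Layland) bound for 2 tasks = 0.828427; compare with U = 10/21 (approx. 0.476190)
U <= bound, so schedulable by RM sufficient condition.

0.4762


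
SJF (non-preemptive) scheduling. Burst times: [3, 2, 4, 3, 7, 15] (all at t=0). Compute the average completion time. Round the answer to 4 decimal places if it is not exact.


SJF order (ascending): [2, 3, 3, 4, 7, 15]
Completion times:
  Job 1: burst=2, C=2
  Job 2: burst=3, C=5
  Job 3: burst=3, C=8
  Job 4: burst=4, C=12
  Job 5: burst=7, C=19
  Job 6: burst=15, C=34
Average completion = 80/6 = 13.3333

13.3333


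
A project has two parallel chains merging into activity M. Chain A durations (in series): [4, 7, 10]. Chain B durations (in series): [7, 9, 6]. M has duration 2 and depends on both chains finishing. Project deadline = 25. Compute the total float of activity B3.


Forward pass: ES(B3) = sum of predecessors on chain B = 16
EF = ES + duration = 16 + 6 = 22
Backward pass: LF(M) = deadline = 25; LS(M) = 25 - 2 = 23
LF(B3) = LS(M) - sum(successors on chain B) = 23 - 0 = 23
LS = LF - duration = 23 - 6 = 17
Total float = LS - ES = 17 - 16 = 1

1


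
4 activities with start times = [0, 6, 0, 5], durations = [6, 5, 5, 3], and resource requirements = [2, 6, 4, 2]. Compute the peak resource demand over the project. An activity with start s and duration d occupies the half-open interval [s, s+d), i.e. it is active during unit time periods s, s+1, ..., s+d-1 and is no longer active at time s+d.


Each activity i is active on [start_i, start_i + duration_i).
Compute total resource usage per time slot:
  t=0: active resources = [2, 4], total = 6
  t=1: active resources = [2, 4], total = 6
  t=2: active resources = [2, 4], total = 6
  t=3: active resources = [2, 4], total = 6
  t=4: active resources = [2, 4], total = 6
  t=5: active resources = [2, 2], total = 4
  t=6: active resources = [6, 2], total = 8
  t=7: active resources = [6, 2], total = 8
  t=8: active resources = [6], total = 6
  t=9: active resources = [6], total = 6
  t=10: active resources = [6], total = 6
Peak resource demand = 8

8


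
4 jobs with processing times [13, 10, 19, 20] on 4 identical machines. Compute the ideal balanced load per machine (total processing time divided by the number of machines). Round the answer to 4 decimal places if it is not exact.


Total processing time = 13 + 10 + 19 + 20 = 62
Number of machines = 4
Ideal balanced load = 62 / 4 = 15.5

15.5


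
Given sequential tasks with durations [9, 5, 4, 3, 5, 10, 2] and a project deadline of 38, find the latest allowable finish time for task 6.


LF(activity 6) = deadline - sum of successor durations
Successors: activities 7 through 7 with durations [2]
Sum of successor durations = 2
LF = 38 - 2 = 36

36


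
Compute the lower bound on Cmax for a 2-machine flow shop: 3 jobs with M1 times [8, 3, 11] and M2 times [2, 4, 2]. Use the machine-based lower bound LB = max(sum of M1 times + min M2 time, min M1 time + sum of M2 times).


LB1 = sum(M1 times) + min(M2 times) = 22 + 2 = 24
LB2 = min(M1 times) + sum(M2 times) = 3 + 8 = 11
Lower bound = max(LB1, LB2) = max(24, 11) = 24

24


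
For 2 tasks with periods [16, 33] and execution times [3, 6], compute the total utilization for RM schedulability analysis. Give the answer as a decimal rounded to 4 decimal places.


Compute individual utilizations (exact fractions):
  Task 1: C/T = 3/16 (approx. 0.1875)
  Task 2: C/T = 6/33 = 2/11 (approx. 0.1818)
Total utilization U = 3/16 + 2/11 = 65/176
Rounded to 4 decimal places: U = 0.3693
RM (Liu & Layland) bound for 2 tasks = 0.828427; compare with U = 65/176 (approx. 0.369318)
U <= bound, so schedulable by RM sufficient condition.

0.3693


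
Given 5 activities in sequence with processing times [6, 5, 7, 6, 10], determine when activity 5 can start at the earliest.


Activity 5 starts after activities 1 through 4 complete.
Predecessor durations: [6, 5, 7, 6]
ES = 6 + 5 + 7 + 6 = 24

24


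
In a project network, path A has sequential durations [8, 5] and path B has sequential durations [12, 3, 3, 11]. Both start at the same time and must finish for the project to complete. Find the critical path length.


Path A total = 8 + 5 = 13
Path B total = 12 + 3 + 3 + 11 = 29
Critical path = longest path = max(13, 29) = 29

29


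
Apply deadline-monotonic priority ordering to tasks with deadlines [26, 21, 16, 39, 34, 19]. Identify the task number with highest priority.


Sort tasks by relative deadline (ascending):
  Task 3: deadline = 16
  Task 6: deadline = 19
  Task 2: deadline = 21
  Task 1: deadline = 26
  Task 5: deadline = 34
  Task 4: deadline = 39
Priority order (highest first): [3, 6, 2, 1, 5, 4]
Highest priority task = 3

3


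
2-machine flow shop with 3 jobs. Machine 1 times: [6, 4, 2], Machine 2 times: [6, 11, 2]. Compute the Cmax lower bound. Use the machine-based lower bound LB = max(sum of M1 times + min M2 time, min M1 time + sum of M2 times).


LB1 = sum(M1 times) + min(M2 times) = 12 + 2 = 14
LB2 = min(M1 times) + sum(M2 times) = 2 + 19 = 21
Lower bound = max(LB1, LB2) = max(14, 21) = 21

21


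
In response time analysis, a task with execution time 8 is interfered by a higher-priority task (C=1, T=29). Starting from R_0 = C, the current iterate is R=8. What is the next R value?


R_next = C + ceil(R_prev / T_hp) * C_hp
ceil(8 / 29) = ceil(0.2759) = 1
Interference = 1 * 1 = 1
R_next = 8 + 1 = 9

9


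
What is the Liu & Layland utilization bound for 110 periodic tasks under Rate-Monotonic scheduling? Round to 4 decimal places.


Compute 2^(1/110) = 1.0063212332
Subtract 1: 1.0063212332 - 1 = 0.0063212332
Multiply by n: 110 * 0.0063212332 = 0.6953356520
Round to 4 dp: 0.6953

0.6953


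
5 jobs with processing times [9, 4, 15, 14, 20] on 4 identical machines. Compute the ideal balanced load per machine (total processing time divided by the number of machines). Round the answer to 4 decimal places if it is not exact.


Total processing time = 9 + 4 + 15 + 14 + 20 = 62
Number of machines = 4
Ideal balanced load = 62 / 4 = 15.5

15.5


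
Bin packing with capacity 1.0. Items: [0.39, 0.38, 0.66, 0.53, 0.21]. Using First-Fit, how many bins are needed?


Place items sequentially using First-Fit:
  Item 0.39 -> new Bin 1
  Item 0.38 -> Bin 1 (now 0.77)
  Item 0.66 -> new Bin 2
  Item 0.53 -> new Bin 3
  Item 0.21 -> Bin 1 (now 0.98)
Total bins used = 3

3


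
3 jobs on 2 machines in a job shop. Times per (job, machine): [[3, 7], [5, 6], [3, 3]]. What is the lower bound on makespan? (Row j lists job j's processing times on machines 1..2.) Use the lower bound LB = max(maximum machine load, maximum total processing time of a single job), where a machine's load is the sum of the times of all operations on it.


Machine loads:
  Machine 1: 3 + 5 + 3 = 11
  Machine 2: 7 + 6 + 3 = 16
Max machine load = 16
Job totals:
  Job 1: 10
  Job 2: 11
  Job 3: 6
Max job total = 11
Lower bound = max(16, 11) = 16

16


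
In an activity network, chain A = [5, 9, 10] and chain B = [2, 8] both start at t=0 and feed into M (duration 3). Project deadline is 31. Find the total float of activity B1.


Forward pass: ES(B1) = sum of predecessors on chain B = 0
EF = ES + duration = 0 + 2 = 2
Backward pass: LF(M) = deadline = 31; LS(M) = 31 - 3 = 28
LF(B1) = LS(M) - sum(successors on chain B) = 28 - 8 = 20
LS = LF - duration = 20 - 2 = 18
Total float = LS - ES = 18 - 0 = 18

18


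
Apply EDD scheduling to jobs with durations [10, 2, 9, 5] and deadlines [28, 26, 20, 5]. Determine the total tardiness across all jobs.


Sort by due date (EDD order): [(5, 5), (9, 20), (2, 26), (10, 28)]
Compute completion times and tardiness:
  Job 1: p=5, d=5, C=5, tardiness=max(0,5-5)=0
  Job 2: p=9, d=20, C=14, tardiness=max(0,14-20)=0
  Job 3: p=2, d=26, C=16, tardiness=max(0,16-26)=0
  Job 4: p=10, d=28, C=26, tardiness=max(0,26-28)=0
Total tardiness = 0

0


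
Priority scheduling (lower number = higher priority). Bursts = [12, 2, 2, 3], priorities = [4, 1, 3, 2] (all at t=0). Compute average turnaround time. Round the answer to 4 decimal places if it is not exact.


Sort by priority (ascending = highest first):
Order: [(1, 2), (2, 3), (3, 2), (4, 12)]
Completion times:
  Priority 1, burst=2, C=2
  Priority 2, burst=3, C=5
  Priority 3, burst=2, C=7
  Priority 4, burst=12, C=19
Average turnaround = 33/4 = 8.25

8.25


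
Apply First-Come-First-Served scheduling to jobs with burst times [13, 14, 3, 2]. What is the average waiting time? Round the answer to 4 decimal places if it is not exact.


FCFS order (as given): [13, 14, 3, 2]
Waiting times:
  Job 1: wait = 0
  Job 2: wait = 13
  Job 3: wait = 27
  Job 4: wait = 30
Sum of waiting times = 70
Average waiting time = 70/4 = 17.5

17.5


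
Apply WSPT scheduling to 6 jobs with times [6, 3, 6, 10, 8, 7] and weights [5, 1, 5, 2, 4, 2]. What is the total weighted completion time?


Compute p/w ratios and sort ascending (WSPT): [(6, 5), (6, 5), (8, 4), (3, 1), (7, 2), (10, 2)]
Compute weighted completion times:
  Job (p=6,w=5): C=6, w*C=5*6=30
  Job (p=6,w=5): C=12, w*C=5*12=60
  Job (p=8,w=4): C=20, w*C=4*20=80
  Job (p=3,w=1): C=23, w*C=1*23=23
  Job (p=7,w=2): C=30, w*C=2*30=60
  Job (p=10,w=2): C=40, w*C=2*40=80
Total weighted completion time = 333

333


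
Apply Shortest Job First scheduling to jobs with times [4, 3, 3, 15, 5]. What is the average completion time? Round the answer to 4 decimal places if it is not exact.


SJF order (ascending): [3, 3, 4, 5, 15]
Completion times:
  Job 1: burst=3, C=3
  Job 2: burst=3, C=6
  Job 3: burst=4, C=10
  Job 4: burst=5, C=15
  Job 5: burst=15, C=30
Average completion = 64/5 = 12.8

12.8


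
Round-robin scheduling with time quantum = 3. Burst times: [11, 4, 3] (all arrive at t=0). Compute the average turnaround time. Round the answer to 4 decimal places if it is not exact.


Time quantum = 3
Execution trace:
  J1 runs 3 units, time = 3
  J2 runs 3 units, time = 6
  J3 runs 3 units, time = 9
  J1 runs 3 units, time = 12
  J2 runs 1 units, time = 13
  J1 runs 3 units, time = 16
  J1 runs 2 units, time = 18
Finish times: [18, 13, 9]
Average turnaround = 40/3 = 13.3333

13.3333


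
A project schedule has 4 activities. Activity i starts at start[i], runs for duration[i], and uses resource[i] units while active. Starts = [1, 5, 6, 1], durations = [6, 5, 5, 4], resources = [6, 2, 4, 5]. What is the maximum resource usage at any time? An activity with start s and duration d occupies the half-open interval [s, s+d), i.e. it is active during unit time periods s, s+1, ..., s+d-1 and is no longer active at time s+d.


Each activity i is active on [start_i, start_i + duration_i).
Compute total resource usage per time slot:
  t=0: active resources = [], total = 0
  t=1: active resources = [6, 5], total = 11
  t=2: active resources = [6, 5], total = 11
  t=3: active resources = [6, 5], total = 11
  t=4: active resources = [6, 5], total = 11
  t=5: active resources = [6, 2], total = 8
  t=6: active resources = [6, 2, 4], total = 12
  t=7: active resources = [2, 4], total = 6
  t=8: active resources = [2, 4], total = 6
  t=9: active resources = [2, 4], total = 6
  t=10: active resources = [4], total = 4
Peak resource demand = 12

12


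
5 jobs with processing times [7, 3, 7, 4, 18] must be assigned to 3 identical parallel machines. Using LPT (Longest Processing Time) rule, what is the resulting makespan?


Sort jobs in decreasing order (LPT): [18, 7, 7, 4, 3]
Assign each job to the least loaded machine:
  Machine 1: jobs [18], load = 18
  Machine 2: jobs [7, 4], load = 11
  Machine 3: jobs [7, 3], load = 10
Makespan = max load = 18

18


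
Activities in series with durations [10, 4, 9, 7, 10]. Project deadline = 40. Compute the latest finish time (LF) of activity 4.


LF(activity 4) = deadline - sum of successor durations
Successors: activities 5 through 5 with durations [10]
Sum of successor durations = 10
LF = 40 - 10 = 30

30


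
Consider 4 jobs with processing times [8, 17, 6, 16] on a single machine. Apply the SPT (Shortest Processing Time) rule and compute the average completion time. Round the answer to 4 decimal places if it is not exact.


Sort jobs by processing time (SPT order): [6, 8, 16, 17]
Compute completion times sequentially:
  Job 1: processing = 6, completes at 6
  Job 2: processing = 8, completes at 14
  Job 3: processing = 16, completes at 30
  Job 4: processing = 17, completes at 47
Sum of completion times = 97
Average completion time = 97/4 = 24.25

24.25


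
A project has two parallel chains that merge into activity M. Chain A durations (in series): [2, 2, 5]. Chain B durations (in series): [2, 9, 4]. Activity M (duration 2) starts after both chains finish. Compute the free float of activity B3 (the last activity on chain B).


ES(B3) = sum of predecessors on chain B = 11
EF(B3) = ES + duration = 11 + 4 = 15
Successor of B3 is M. ES(M) = max(sum(A), sum(B)) = max(9, 15) = 15
Free float = ES(successor) - EF(current) = 15 - 15 = 0

0


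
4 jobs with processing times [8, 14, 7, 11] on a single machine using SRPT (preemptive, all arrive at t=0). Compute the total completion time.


Since all jobs arrive at t=0, SRPT equals SPT ordering.
SPT order: [7, 8, 11, 14]
Completion times:
  Job 1: p=7, C=7
  Job 2: p=8, C=15
  Job 3: p=11, C=26
  Job 4: p=14, C=40
Total completion time = 7 + 15 + 26 + 40 = 88

88


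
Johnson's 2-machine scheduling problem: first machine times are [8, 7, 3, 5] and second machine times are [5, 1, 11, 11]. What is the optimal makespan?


Apply Johnson's rule:
  Group 1 (a <= b): [(3, 3, 11), (4, 5, 11)]
  Group 2 (a > b): [(1, 8, 5), (2, 7, 1)]
Optimal job order: [3, 4, 1, 2]
Schedule:
  Job 3: M1 done at 3, M2 done at 14
  Job 4: M1 done at 8, M2 done at 25
  Job 1: M1 done at 16, M2 done at 30
  Job 2: M1 done at 23, M2 done at 31
Makespan = 31

31


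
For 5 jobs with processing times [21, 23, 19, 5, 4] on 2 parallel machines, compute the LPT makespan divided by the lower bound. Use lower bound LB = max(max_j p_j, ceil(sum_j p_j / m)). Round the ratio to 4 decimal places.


LPT order: [23, 21, 19, 5, 4]
Machine loads after assignment: [32, 40]
LPT makespan = 40
Lower bound = max(max_job, ceil(total/2)) = max(23, 36) = 36
Ratio = 40 / 36 = 1.1111

1.1111


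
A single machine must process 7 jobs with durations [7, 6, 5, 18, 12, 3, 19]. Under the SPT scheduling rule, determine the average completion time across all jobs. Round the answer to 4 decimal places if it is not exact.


Sort jobs by processing time (SPT order): [3, 5, 6, 7, 12, 18, 19]
Compute completion times sequentially:
  Job 1: processing = 3, completes at 3
  Job 2: processing = 5, completes at 8
  Job 3: processing = 6, completes at 14
  Job 4: processing = 7, completes at 21
  Job 5: processing = 12, completes at 33
  Job 6: processing = 18, completes at 51
  Job 7: processing = 19, completes at 70
Sum of completion times = 200
Average completion time = 200/7 = 28.5714

28.5714


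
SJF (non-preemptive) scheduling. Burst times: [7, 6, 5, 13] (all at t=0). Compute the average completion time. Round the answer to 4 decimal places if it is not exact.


SJF order (ascending): [5, 6, 7, 13]
Completion times:
  Job 1: burst=5, C=5
  Job 2: burst=6, C=11
  Job 3: burst=7, C=18
  Job 4: burst=13, C=31
Average completion = 65/4 = 16.25

16.25


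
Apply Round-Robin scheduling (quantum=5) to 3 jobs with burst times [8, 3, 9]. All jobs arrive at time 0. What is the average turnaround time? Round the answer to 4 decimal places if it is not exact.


Time quantum = 5
Execution trace:
  J1 runs 5 units, time = 5
  J2 runs 3 units, time = 8
  J3 runs 5 units, time = 13
  J1 runs 3 units, time = 16
  J3 runs 4 units, time = 20
Finish times: [16, 8, 20]
Average turnaround = 44/3 = 14.6667

14.6667


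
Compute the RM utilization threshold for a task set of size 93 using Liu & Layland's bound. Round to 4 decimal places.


Compute 2^(1/93) = 1.0074810397
Subtract 1: 1.0074810397 - 1 = 0.0074810397
Multiply by n: 93 * 0.0074810397 = 0.6957366921
Round to 4 dp: 0.6957

0.6957


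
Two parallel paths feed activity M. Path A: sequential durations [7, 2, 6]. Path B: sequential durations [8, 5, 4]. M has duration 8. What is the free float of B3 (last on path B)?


ES(B3) = sum of predecessors on chain B = 13
EF(B3) = ES + duration = 13 + 4 = 17
Successor of B3 is M. ES(M) = max(sum(A), sum(B)) = max(15, 17) = 17
Free float = ES(successor) - EF(current) = 17 - 17 = 0

0


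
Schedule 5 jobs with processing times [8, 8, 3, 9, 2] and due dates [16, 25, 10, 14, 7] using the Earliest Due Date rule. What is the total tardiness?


Sort by due date (EDD order): [(2, 7), (3, 10), (9, 14), (8, 16), (8, 25)]
Compute completion times and tardiness:
  Job 1: p=2, d=7, C=2, tardiness=max(0,2-7)=0
  Job 2: p=3, d=10, C=5, tardiness=max(0,5-10)=0
  Job 3: p=9, d=14, C=14, tardiness=max(0,14-14)=0
  Job 4: p=8, d=16, C=22, tardiness=max(0,22-16)=6
  Job 5: p=8, d=25, C=30, tardiness=max(0,30-25)=5
Total tardiness = 11

11


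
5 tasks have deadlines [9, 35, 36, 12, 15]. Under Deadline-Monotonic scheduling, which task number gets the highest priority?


Sort tasks by relative deadline (ascending):
  Task 1: deadline = 9
  Task 4: deadline = 12
  Task 5: deadline = 15
  Task 2: deadline = 35
  Task 3: deadline = 36
Priority order (highest first): [1, 4, 5, 2, 3]
Highest priority task = 1

1


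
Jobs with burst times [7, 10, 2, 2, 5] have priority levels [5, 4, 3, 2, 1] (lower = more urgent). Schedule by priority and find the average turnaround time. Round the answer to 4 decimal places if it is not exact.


Sort by priority (ascending = highest first):
Order: [(1, 5), (2, 2), (3, 2), (4, 10), (5, 7)]
Completion times:
  Priority 1, burst=5, C=5
  Priority 2, burst=2, C=7
  Priority 3, burst=2, C=9
  Priority 4, burst=10, C=19
  Priority 5, burst=7, C=26
Average turnaround = 66/5 = 13.2

13.2


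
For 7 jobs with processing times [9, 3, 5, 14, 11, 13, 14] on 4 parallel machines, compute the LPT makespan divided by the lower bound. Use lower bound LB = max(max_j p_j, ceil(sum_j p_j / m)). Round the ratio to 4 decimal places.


LPT order: [14, 14, 13, 11, 9, 5, 3]
Machine loads after assignment: [17, 14, 18, 20]
LPT makespan = 20
Lower bound = max(max_job, ceil(total/4)) = max(14, 18) = 18
Ratio = 20 / 18 = 1.1111

1.1111


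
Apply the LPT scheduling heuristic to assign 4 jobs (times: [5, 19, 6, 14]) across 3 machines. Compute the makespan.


Sort jobs in decreasing order (LPT): [19, 14, 6, 5]
Assign each job to the least loaded machine:
  Machine 1: jobs [19], load = 19
  Machine 2: jobs [14], load = 14
  Machine 3: jobs [6, 5], load = 11
Makespan = max load = 19

19


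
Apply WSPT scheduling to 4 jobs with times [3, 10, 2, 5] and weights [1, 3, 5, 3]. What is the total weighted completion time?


Compute p/w ratios and sort ascending (WSPT): [(2, 5), (5, 3), (3, 1), (10, 3)]
Compute weighted completion times:
  Job (p=2,w=5): C=2, w*C=5*2=10
  Job (p=5,w=3): C=7, w*C=3*7=21
  Job (p=3,w=1): C=10, w*C=1*10=10
  Job (p=10,w=3): C=20, w*C=3*20=60
Total weighted completion time = 101

101


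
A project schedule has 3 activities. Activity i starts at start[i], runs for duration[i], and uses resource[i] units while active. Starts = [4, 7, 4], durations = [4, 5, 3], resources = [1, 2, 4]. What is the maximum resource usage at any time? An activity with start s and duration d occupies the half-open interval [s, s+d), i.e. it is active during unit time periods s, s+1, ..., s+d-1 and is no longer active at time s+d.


Each activity i is active on [start_i, start_i + duration_i).
Compute total resource usage per time slot:
  t=0: active resources = [], total = 0
  t=1: active resources = [], total = 0
  t=2: active resources = [], total = 0
  t=3: active resources = [], total = 0
  t=4: active resources = [1, 4], total = 5
  t=5: active resources = [1, 4], total = 5
  t=6: active resources = [1, 4], total = 5
  t=7: active resources = [1, 2], total = 3
  t=8: active resources = [2], total = 2
  t=9: active resources = [2], total = 2
  t=10: active resources = [2], total = 2
  t=11: active resources = [2], total = 2
Peak resource demand = 5

5


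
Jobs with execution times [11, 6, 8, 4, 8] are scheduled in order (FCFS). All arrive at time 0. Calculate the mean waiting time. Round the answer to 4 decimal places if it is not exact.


FCFS order (as given): [11, 6, 8, 4, 8]
Waiting times:
  Job 1: wait = 0
  Job 2: wait = 11
  Job 3: wait = 17
  Job 4: wait = 25
  Job 5: wait = 29
Sum of waiting times = 82
Average waiting time = 82/5 = 16.4

16.4


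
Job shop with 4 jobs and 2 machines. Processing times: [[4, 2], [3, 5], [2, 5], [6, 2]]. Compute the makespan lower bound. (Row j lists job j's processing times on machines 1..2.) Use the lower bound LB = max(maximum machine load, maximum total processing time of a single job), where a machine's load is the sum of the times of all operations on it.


Machine loads:
  Machine 1: 4 + 3 + 2 + 6 = 15
  Machine 2: 2 + 5 + 5 + 2 = 14
Max machine load = 15
Job totals:
  Job 1: 6
  Job 2: 8
  Job 3: 7
  Job 4: 8
Max job total = 8
Lower bound = max(15, 8) = 15

15


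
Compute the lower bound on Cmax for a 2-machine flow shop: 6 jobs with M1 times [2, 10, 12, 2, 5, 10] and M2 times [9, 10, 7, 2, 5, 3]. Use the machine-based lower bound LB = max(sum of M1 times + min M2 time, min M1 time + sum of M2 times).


LB1 = sum(M1 times) + min(M2 times) = 41 + 2 = 43
LB2 = min(M1 times) + sum(M2 times) = 2 + 36 = 38
Lower bound = max(LB1, LB2) = max(43, 38) = 43

43


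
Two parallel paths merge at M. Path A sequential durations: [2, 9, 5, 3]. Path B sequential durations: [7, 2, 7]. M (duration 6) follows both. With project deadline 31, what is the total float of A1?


Forward pass: ES(A1) = sum of predecessors on chain A = 0
EF = ES + duration = 0 + 2 = 2
Backward pass: LF(M) = deadline = 31; LS(M) = 31 - 6 = 25
LF(A1) = LS(M) - sum(successors on chain A) = 25 - 17 = 8
LS = LF - duration = 8 - 2 = 6
Total float = LS - ES = 6 - 0 = 6

6


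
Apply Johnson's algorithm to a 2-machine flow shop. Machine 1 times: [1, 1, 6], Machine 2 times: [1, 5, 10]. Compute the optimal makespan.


Apply Johnson's rule:
  Group 1 (a <= b): [(1, 1, 1), (2, 1, 5), (3, 6, 10)]
  Group 2 (a > b): []
Optimal job order: [1, 2, 3]
Schedule:
  Job 1: M1 done at 1, M2 done at 2
  Job 2: M1 done at 2, M2 done at 7
  Job 3: M1 done at 8, M2 done at 18
Makespan = 18

18


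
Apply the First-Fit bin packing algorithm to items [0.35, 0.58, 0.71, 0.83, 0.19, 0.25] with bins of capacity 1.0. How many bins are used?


Place items sequentially using First-Fit:
  Item 0.35 -> new Bin 1
  Item 0.58 -> Bin 1 (now 0.93)
  Item 0.71 -> new Bin 2
  Item 0.83 -> new Bin 3
  Item 0.19 -> Bin 2 (now 0.9)
  Item 0.25 -> new Bin 4
Total bins used = 4

4


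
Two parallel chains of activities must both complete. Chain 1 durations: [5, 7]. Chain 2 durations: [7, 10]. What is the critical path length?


Path A total = 5 + 7 = 12
Path B total = 7 + 10 = 17
Critical path = longest path = max(12, 17) = 17

17


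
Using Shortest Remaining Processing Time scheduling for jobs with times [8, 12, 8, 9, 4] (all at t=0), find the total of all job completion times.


Since all jobs arrive at t=0, SRPT equals SPT ordering.
SPT order: [4, 8, 8, 9, 12]
Completion times:
  Job 1: p=4, C=4
  Job 2: p=8, C=12
  Job 3: p=8, C=20
  Job 4: p=9, C=29
  Job 5: p=12, C=41
Total completion time = 4 + 12 + 20 + 29 + 41 = 106

106


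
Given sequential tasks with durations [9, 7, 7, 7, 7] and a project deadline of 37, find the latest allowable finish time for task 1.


LF(activity 1) = deadline - sum of successor durations
Successors: activities 2 through 5 with durations [7, 7, 7, 7]
Sum of successor durations = 28
LF = 37 - 28 = 9

9


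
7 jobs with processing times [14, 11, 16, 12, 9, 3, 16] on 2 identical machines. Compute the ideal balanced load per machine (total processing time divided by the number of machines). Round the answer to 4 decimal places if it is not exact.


Total processing time = 14 + 11 + 16 + 12 + 9 + 3 + 16 = 81
Number of machines = 2
Ideal balanced load = 81 / 2 = 40.5

40.5


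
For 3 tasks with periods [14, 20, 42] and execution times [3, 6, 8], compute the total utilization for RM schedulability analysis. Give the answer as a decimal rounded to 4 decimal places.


Compute individual utilizations (exact fractions):
  Task 1: C/T = 3/14 (approx. 0.2143)
  Task 2: C/T = 6/20 = 3/10 (approx. 0.3)
  Task 3: C/T = 8/42 = 4/21 (approx. 0.1905)
Total utilization U = 3/14 + 3/10 + 4/21 = 74/105
Rounded to 4 decimal places: U = 0.7048
RM (Liu & Layland) bound for 3 tasks = 0.779763; compare with U = 74/105 (approx. 0.704762)
U <= bound, so schedulable by RM sufficient condition.

0.7048


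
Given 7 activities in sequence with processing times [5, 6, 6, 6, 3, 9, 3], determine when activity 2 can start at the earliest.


Activity 2 starts after activities 1 through 1 complete.
Predecessor durations: [5]
ES = 5 = 5

5


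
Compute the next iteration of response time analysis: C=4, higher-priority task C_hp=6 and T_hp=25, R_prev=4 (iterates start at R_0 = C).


R_next = C + ceil(R_prev / T_hp) * C_hp
ceil(4 / 25) = ceil(0.16) = 1
Interference = 1 * 6 = 6
R_next = 4 + 6 = 10

10


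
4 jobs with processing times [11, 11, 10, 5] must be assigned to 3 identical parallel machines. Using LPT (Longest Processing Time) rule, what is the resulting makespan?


Sort jobs in decreasing order (LPT): [11, 11, 10, 5]
Assign each job to the least loaded machine:
  Machine 1: jobs [11], load = 11
  Machine 2: jobs [11], load = 11
  Machine 3: jobs [10, 5], load = 15
Makespan = max load = 15

15


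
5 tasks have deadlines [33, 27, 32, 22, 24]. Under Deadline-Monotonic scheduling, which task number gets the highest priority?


Sort tasks by relative deadline (ascending):
  Task 4: deadline = 22
  Task 5: deadline = 24
  Task 2: deadline = 27
  Task 3: deadline = 32
  Task 1: deadline = 33
Priority order (highest first): [4, 5, 2, 3, 1]
Highest priority task = 4

4


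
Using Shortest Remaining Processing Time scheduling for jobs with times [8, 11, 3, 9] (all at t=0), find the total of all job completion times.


Since all jobs arrive at t=0, SRPT equals SPT ordering.
SPT order: [3, 8, 9, 11]
Completion times:
  Job 1: p=3, C=3
  Job 2: p=8, C=11
  Job 3: p=9, C=20
  Job 4: p=11, C=31
Total completion time = 3 + 11 + 20 + 31 = 65

65


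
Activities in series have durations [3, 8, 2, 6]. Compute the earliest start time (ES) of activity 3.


Activity 3 starts after activities 1 through 2 complete.
Predecessor durations: [3, 8]
ES = 3 + 8 = 11

11


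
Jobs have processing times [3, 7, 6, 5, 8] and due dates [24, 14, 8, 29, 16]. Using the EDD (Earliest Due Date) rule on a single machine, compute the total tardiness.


Sort by due date (EDD order): [(6, 8), (7, 14), (8, 16), (3, 24), (5, 29)]
Compute completion times and tardiness:
  Job 1: p=6, d=8, C=6, tardiness=max(0,6-8)=0
  Job 2: p=7, d=14, C=13, tardiness=max(0,13-14)=0
  Job 3: p=8, d=16, C=21, tardiness=max(0,21-16)=5
  Job 4: p=3, d=24, C=24, tardiness=max(0,24-24)=0
  Job 5: p=5, d=29, C=29, tardiness=max(0,29-29)=0
Total tardiness = 5

5
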